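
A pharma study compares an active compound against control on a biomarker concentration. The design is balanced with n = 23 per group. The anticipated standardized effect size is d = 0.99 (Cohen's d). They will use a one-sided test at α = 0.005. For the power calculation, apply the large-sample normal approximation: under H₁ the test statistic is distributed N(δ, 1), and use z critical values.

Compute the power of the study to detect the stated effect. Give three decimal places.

Power ≈ 0.783

Noncentrality parameter: δ = d·√(n/2) = 0.99 × √(23/2) = 3.3573
One-sided α = 0.005 → critical value z_{0.005} = 2.576.
Power = Φ(δ − 2.576) = Φ(0.781) = 0.7827.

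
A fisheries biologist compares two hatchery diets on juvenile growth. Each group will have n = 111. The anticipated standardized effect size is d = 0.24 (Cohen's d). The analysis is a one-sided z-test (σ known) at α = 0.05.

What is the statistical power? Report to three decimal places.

Noncentrality parameter: δ = d·√(n/2) = 0.24 × √(111/2) = 1.7880
Critical value for a one-sided test at α = 0.05: z_α = 1.645.
Power = P(Z > 1.645 − δ) = Φ(0.143) = 0.5569.

Power ≈ 0.557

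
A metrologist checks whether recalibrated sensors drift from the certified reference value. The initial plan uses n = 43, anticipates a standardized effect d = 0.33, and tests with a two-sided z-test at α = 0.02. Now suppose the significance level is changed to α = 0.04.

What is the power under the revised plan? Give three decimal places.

Power ≈ 0.544

δ = d·√n = 0.33 × √43 = 2.1640 (unchanged). New critical value: z_{0.02} = 2.054.
Revised power = Φ(δ − 2.054) + Φ(−δ − 2.054) = Φ(0.110) + Φ(-4.218) = 0.5439 + 0.0000 = 0.5439.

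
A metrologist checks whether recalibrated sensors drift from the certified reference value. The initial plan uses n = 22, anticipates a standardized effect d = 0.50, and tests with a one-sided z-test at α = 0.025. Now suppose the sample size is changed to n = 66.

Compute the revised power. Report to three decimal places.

With n = 66: δ = d·√n = 0.50 × √66 = 4.0620. Critical value z_{0.025} = 1.960.
Revised power = Φ(δ − 1.960) = Φ(2.102) = 0.9822.

Power ≈ 0.982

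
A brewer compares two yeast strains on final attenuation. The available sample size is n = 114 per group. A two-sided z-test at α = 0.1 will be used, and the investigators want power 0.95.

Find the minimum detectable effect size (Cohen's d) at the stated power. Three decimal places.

Required noncentrality: δ = z_{0.05} + z_{0.05} = 1.645 + 1.645 = 3.290.
(The second rejection-region term Φ(−δ − z_{α/2}) is negligible and dropped.)
δ = d·√(n/2) ⇒ d = δ/√(n/2) = 3.290/√(114/2) = 0.4357.

d ≈ 0.436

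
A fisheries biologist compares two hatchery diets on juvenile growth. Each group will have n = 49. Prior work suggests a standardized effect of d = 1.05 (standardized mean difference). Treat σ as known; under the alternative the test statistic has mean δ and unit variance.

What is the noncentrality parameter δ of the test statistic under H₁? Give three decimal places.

δ ≈ 5.197

The noncentrality parameter scales effect size by the design's sample-size factor: δ = d·√(n/2) = 1.05 × √(49/2) = 5.1972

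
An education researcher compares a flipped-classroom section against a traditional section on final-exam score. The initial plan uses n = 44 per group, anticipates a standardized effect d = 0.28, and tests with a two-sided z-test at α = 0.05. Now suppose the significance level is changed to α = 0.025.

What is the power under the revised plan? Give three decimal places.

δ = d·√(n/2) = 0.28 × √(44/2) = 1.3133 (unchanged). New critical value: z_{0.0125} = 2.241.
Revised power = Φ(δ − 2.241) + Φ(−δ − 2.241) = Φ(-0.928) + Φ(-3.555) = 0.1767 + 0.0002 = 0.1769.

Power ≈ 0.177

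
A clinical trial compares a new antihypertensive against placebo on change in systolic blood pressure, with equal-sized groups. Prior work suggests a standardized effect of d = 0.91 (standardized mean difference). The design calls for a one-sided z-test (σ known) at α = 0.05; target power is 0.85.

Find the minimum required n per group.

For power 0.85 need Φ(δ − z_{0.05}) = 0.85, so δ = z_{0.05} + z_{0.15} = 1.645 + 1.036 = 2.681.
δ = d·√(n/2) ⇒ n = 2(δ/d)² = 2 × (2.681 / 0.91)² = 17.36.
Round up to the next whole unit.

n = 18 per group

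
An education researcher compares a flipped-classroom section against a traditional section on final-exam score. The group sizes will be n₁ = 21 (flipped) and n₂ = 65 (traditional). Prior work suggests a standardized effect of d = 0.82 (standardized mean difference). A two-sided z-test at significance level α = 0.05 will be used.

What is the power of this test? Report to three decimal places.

Power ≈ 0.904

Noncentrality parameter: δ = d / √(1/n₁ + 1/n₂) = 0.82 / √(1/21 + 1/65) = 3.2669
Critical value for a two-sided test at α = 0.05: z_{α/2} = 1.960.
Power = Φ(δ − 1.960) + Φ(−δ − 1.960) = Φ(1.307) + Φ(-5.227) = 0.9044 + 0.0000 = 0.9044.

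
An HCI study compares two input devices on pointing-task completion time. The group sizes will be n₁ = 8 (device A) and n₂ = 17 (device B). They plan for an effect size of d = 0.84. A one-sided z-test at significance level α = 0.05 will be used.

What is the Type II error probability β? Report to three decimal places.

β ≈ 0.377

Noncentrality parameter: δ = d / √(1/n₁ + 1/n₂) = 0.84 / √(1/8 + 1/17) = 1.9592
Critical value for a one-sided test at α = 0.05: z_α = 1.645.
Power = Φ(δ − 1.645) = Φ(0.314) = 0.6234.
Type II error: β = 1 − power = 1 − 0.6234 = 0.3766.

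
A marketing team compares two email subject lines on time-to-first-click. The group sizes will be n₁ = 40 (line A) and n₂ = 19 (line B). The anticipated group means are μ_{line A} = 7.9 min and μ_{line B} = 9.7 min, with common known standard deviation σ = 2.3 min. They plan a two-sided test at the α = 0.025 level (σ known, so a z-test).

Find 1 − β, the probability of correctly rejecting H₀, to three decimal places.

Power ≈ 0.715

Standardized effect: d = |μ_{line A} − μ_{line B}| / σ = |7.9 − 9.7| / 2.3 = 0.7826
Noncentrality parameter: δ = d / √(1/n₁ + 1/n₂) = 0.7826 / √(1/40 + 1/19) = 2.8088
Two-sided α = 0.025 → critical value z_{0.0125} = 2.241.
Power = Φ(δ − 2.241) + Φ(−δ − 2.241) = Φ(0.567) + Φ(-5.050) = 0.7148 + 0.0000 = 0.7148.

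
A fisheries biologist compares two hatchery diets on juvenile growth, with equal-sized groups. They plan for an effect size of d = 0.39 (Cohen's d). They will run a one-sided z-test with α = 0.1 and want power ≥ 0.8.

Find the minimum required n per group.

n = 60 per group

Set Φ(δ − 1.282) = 0.8; then δ − 1.282 = Φ⁻¹(0.8) = 0.842, giving δ = 2.123.
δ = d·√(n/2) ⇒ n = 2(δ/d)² = 2 × (2.123 / 0.39)² = 59.27.
Round up to the next whole unit.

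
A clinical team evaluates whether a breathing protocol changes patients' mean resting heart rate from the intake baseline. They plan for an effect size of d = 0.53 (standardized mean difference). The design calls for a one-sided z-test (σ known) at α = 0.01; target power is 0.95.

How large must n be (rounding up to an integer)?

n = 57

For power 0.95 need Φ(δ − z_{0.01}) = 0.95, so δ = z_{0.01} + z_{0.05} = 2.326 + 1.645 = 3.971.
δ = d·√n ⇒ n = (δ/d)² = (3.971 / 0.53)² = 56.14.
Round up to the next whole unit.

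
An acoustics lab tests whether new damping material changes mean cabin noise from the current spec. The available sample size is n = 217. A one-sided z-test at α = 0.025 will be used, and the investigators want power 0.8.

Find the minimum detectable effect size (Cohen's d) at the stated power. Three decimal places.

d ≈ 0.190

Required noncentrality: δ = z_{0.025} + z_{0.20} = 1.960 + 0.842 = 2.802.
δ = d·√n ⇒ d = δ/√n = 2.802/√217 = 0.1902.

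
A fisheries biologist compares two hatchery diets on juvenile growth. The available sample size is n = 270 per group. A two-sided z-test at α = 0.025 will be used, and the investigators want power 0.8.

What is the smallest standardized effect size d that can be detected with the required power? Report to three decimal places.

Required noncentrality: δ = z_{0.0125} + z_{0.20} = 2.241 + 0.842 = 3.083.
(Lower-tail contribution to power is negligible for δ > 0.)
δ = d·√(n/2) ⇒ d = δ/√(n/2) = 3.083/√(270/2) = 0.2653.

d ≈ 0.265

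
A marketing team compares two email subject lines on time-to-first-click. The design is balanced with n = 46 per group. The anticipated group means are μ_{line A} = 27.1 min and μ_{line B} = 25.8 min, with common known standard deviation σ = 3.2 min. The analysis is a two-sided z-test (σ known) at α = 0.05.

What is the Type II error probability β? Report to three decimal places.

β ≈ 0.505

Standardized effect: d = |μ_{line A} − μ_{line B}| / σ = |27.1 − 25.8| / 3.2 = 0.4062
Noncentrality parameter: δ = d·√(n/2) = 0.4062 × √(46/2) = 1.9483
Critical value for a two-sided test at α = 0.05: z_{α/2} = 1.960.
Power = Φ(δ − 1.960) + Φ(−δ − 1.960) = Φ(-0.012) + Φ(-3.908) = 0.4953 + 0.0000 = 0.4954.
Type II error: β = 1 − power = 1 − 0.4954 = 0.5046.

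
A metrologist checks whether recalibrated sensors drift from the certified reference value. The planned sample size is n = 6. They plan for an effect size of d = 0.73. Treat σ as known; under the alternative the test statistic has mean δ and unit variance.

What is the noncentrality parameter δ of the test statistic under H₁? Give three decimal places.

δ ≈ 1.788

δ = d·√n = 0.73 × √6 = 1.7881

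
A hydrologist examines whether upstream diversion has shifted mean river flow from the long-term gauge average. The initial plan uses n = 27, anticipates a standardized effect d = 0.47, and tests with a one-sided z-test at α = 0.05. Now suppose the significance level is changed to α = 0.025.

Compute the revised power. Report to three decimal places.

δ = d·√n = 0.47 × √27 = 2.4422 (unchanged). New critical value: z_{0.025} = 1.960.
Revised power = P(Z > 1.960 − δ) = Φ(0.482) = 0.6852.

Power ≈ 0.685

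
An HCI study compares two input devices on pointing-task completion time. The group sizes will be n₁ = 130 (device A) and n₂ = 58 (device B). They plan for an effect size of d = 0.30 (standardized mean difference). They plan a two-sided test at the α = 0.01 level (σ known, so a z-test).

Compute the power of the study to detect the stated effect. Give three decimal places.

Noncentrality parameter: δ = d / √(1/n₁ + 1/n₂) = 0.30 / √(1/130 + 1/58) = 1.8999
Critical value for a two-sided test at α = 0.01: z_{α/2} = 2.576.
Power = Φ(δ − 2.576) + Φ(−δ − 2.576) = Φ(-0.676) + Φ(-4.476) = 0.2495 + 0.0000 = 0.2495.

Power ≈ 0.250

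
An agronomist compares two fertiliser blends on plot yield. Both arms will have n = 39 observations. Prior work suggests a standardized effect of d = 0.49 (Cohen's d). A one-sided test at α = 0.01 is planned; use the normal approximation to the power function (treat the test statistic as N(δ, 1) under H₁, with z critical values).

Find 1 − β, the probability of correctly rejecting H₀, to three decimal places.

Noncentrality parameter: δ = d·√(n/2) = 0.49 × √(39/2) = 2.1638
Critical value for a one-sided test at α = 0.01: z_α = 2.326.
Power = P(Z > 2.326 − δ) = Φ(-0.163) = 0.4354.

Power ≈ 0.435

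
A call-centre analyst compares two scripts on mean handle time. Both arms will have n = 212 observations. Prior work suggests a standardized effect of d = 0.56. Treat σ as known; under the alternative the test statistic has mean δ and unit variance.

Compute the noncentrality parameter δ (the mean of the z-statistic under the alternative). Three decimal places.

The noncentrality parameter scales effect size by the design's sample-size factor: δ = d·√(n/2) = 0.56 × √(212/2) = 5.7656

δ ≈ 5.766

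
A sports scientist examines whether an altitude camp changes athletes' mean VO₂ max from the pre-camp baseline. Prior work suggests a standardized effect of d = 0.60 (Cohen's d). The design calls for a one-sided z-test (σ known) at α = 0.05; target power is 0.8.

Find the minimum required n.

Set Φ(δ − 1.645) = 0.8; then δ − 1.645 = Φ⁻¹(0.8) = 0.842, giving δ = 2.486.
δ = d·√n ⇒ n = (δ/d)² = (2.486 / 0.60)² = 17.17.
Round up to the next whole unit.

n = 18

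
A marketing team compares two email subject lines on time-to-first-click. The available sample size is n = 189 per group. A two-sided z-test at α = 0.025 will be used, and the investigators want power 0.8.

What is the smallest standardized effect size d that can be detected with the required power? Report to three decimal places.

d ≈ 0.317

Required noncentrality: δ = z_{0.0125} + z_{0.20} = 2.241 + 0.842 = 3.083.
(The second rejection-region term Φ(−δ − z_{α/2}) is negligible and dropped.)
δ = d·√(n/2) ⇒ d = δ/√(n/2) = 3.083/√(189/2) = 0.3171.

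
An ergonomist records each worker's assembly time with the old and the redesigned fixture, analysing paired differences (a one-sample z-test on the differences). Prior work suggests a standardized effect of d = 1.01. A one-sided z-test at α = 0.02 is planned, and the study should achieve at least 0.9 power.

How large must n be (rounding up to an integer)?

n = 11

For power 0.9 need Φ(δ − z_{0.02}) = 0.9, so δ = z_{0.02} + z_{0.10} = 2.054 + 1.282 = 3.335.
δ = d·√n ⇒ n = (δ/d)² = (3.335 / 1.01)² = 10.91.
Round up to the next whole unit.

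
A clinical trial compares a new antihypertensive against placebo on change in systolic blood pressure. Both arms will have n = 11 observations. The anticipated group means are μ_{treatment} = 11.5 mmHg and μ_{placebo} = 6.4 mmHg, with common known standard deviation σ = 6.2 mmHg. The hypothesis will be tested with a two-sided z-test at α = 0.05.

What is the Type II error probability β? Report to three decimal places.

β ≈ 0.512

Standardized effect: d = |μ_{treatment} − μ_{placebo}| / σ = |11.5 − 6.4| / 6.2 = 0.8226
Noncentrality parameter: δ = d·√(n/2) = 0.8226 × √(11/2) = 1.9291
Critical value for a two-sided test at α = 0.05: z_{α/2} = 1.960.
Power = Φ(δ − 1.960) + Φ(−δ − 1.960) = Φ(-0.031) + Φ(-3.889) = 0.4877 + 0.0001 = 0.4877.
Type II error: β = 1 − power = 1 − 0.4877 = 0.5123.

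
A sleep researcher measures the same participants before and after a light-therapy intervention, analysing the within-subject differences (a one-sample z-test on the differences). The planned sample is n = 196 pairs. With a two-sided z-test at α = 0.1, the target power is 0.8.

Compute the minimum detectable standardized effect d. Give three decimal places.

d ≈ 0.178

Required noncentrality: δ = z_{0.05} + z_{0.20} = 1.645 + 0.842 = 2.486.
(Lower-tail contribution to power is negligible for δ > 0.)
δ = d·√n ⇒ d = δ/√n = 2.486/√196 = 0.1776.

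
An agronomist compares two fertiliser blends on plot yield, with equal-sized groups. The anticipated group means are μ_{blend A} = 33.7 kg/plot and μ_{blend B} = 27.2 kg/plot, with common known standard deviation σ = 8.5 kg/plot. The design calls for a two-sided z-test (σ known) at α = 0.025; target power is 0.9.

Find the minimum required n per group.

Standardized effect: d = |μ_{blend A} − μ_{blend B}| / σ = |33.7 − 27.2| / 8.5 = 0.7647
Set Φ(δ − 2.241) = 0.9; then δ − 2.241 = Φ⁻¹(0.9) = 1.282, giving δ = 3.523.
(For δ > 0 the lower-tail rejection region contributes negligibly to power, so the one-term inversion is standard.)
δ = d·√(n/2) ⇒ n = 2(δ/d)² = 2 × (3.523 / 0.7647)² = 42.45.
Round up to the next whole unit.

n = 43 per group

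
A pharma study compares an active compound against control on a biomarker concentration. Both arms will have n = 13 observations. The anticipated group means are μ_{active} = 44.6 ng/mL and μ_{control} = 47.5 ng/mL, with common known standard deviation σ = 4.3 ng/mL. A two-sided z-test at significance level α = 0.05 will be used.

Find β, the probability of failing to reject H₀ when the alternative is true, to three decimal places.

Standardized effect: d = |μ_{active} − μ_{control}| / σ = |44.6 − 47.5| / 4.3 = 0.6744
Noncentrality parameter: δ = d·√(n/2) = 0.6744 × √(13/2) = 1.7194
Critical value for a two-sided test at α = 0.05: z_{α/2} = 1.960.
Power = Φ(δ − 1.960) + Φ(−δ − 1.960) = Φ(-0.241) + Φ(-3.679) = 0.4050 + 0.0001 = 0.4051.
Type II error: β = 1 − power = 1 − 0.4051 = 0.5949.

β ≈ 0.595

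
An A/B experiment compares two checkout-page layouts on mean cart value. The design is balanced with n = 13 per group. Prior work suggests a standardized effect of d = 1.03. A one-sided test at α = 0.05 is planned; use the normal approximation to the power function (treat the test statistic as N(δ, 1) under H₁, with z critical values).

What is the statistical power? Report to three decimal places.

Noncentrality parameter: δ = d·√(n/2) = 1.03 × √(13/2) = 2.6260
One-sided α = 0.05 → critical value z_{0.05} = 1.645.
Power = P(Z > 1.645 − δ) = Φ(0.981) = 0.8367.

Power ≈ 0.837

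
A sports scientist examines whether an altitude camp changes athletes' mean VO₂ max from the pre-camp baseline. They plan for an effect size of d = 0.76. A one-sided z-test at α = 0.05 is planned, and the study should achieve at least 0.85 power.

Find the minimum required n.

Set Φ(δ − 1.645) = 0.85; then δ − 1.645 = Φ⁻¹(0.85) = 1.036, giving δ = 2.681.
δ = d·√n ⇒ n = (δ/d)² = (2.681 / 0.76)² = 12.45.
Rounding up, n = 13.

n = 13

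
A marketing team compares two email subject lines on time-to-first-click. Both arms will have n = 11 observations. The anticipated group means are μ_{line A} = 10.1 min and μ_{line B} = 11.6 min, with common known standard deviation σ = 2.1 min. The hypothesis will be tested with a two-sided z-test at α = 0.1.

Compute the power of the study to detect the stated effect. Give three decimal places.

Power ≈ 0.513

Standardized effect: d = |μ_{line A} − μ_{line B}| / σ = |10.1 − 11.6| / 2.1 = 0.7143
Noncentrality parameter: δ = d·√(n/2) = 0.7143 × √(11/2) = 1.6751
Critical value for a two-sided test at α = 0.1: z_{α/2} = 1.645.
Power = Φ(δ − 1.645) + Φ(−δ − 1.645) = Φ(0.030) + Φ(-3.320) = 0.5121 + 0.0005 = 0.5125.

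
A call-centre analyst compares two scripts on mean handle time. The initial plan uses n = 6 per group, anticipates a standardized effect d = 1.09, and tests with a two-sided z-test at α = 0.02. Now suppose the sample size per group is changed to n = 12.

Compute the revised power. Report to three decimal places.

Power ≈ 0.634

With n = 12 per group: δ = d·√(n/2) = 1.09 × √(12/2) = 2.6699. Critical value z_{0.01} = 2.326.
Revised power = Φ(δ − 2.326) + Φ(−δ − 2.326) = Φ(0.344) + Φ(-4.996) = 0.6344 + 0.0000 = 0.6344.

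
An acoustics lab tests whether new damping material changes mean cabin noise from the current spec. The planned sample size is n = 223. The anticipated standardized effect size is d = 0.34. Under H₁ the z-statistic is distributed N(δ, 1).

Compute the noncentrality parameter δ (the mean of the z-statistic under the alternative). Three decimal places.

δ = d·√n = 0.34 × √223 = 5.0773

δ ≈ 5.077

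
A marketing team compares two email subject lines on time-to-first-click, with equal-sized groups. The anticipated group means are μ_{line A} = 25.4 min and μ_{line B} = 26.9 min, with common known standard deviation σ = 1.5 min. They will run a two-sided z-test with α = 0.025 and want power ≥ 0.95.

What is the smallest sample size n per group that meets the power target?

n = 31 per group

Standardized effect: d = |μ_{line A} − μ_{line B}| / σ = |25.4 − 26.9| / 1.5 = 1.0000
For power 0.95 need Φ(δ − z_{0.0125}) = 0.95, so δ = z_{0.0125} + z_{0.05} = 2.241 + 1.645 = 3.886.
(The Φ(−δ − z_{α/2}) term is vanishingly small for δ > 0 and is dropped in the standard sample-size formula.)
δ = d·√(n/2) ⇒ n = 2(δ/d)² = 2 × (3.886 / 1.0000)² = 30.21.
Round up to the next whole unit.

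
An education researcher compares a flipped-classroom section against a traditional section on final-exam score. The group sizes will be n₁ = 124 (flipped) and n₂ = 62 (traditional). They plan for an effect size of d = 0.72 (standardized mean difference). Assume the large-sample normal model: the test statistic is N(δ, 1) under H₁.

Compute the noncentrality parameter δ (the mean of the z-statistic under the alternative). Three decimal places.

δ ≈ 4.629

The noncentrality parameter scales effect size by the design's sample-size factor: δ = d / √(1/n₁ + 1/n₂) = 0.72 / √(1/124 + 1/62) = 4.6290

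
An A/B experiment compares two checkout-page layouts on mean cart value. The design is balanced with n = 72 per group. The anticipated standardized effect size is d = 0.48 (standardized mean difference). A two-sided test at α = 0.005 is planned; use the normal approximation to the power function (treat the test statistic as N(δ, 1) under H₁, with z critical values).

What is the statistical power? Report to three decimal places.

Power ≈ 0.529

Noncentrality parameter: δ = d·√(n/2) = 0.48 × √(72/2) = 2.8800
Two-sided α = 0.005 → critical value z_{0.0025} = 2.807.
Power = Φ(δ − 2.807) + Φ(−δ − 2.807) = Φ(0.073) + Φ(-5.687) = 0.5291 + 0.0000 = 0.5291.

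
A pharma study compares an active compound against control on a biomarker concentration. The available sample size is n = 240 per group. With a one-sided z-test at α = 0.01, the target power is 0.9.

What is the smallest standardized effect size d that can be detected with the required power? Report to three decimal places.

d ≈ 0.329

Need Φ(δ − 2.326) = 0.9, so δ = 2.326 + 1.282 = 3.608.
δ = d·√(n/2) ⇒ d = δ/√(n/2) = 3.608/√(240/2) = 0.3294.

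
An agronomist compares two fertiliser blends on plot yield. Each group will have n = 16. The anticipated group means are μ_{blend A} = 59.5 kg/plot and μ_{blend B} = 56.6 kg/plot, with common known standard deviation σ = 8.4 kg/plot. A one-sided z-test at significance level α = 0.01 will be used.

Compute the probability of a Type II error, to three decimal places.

β ≈ 0.911

Standardized effect: d = |μ_{blend A} − μ_{blend B}| / σ = |59.5 − 56.6| / 8.4 = 0.3452
Noncentrality parameter: δ = d·√(n/2) = 0.3452 × √(16/2) = 0.9765
One-sided α = 0.01 → critical value z_{0.01} = 2.326.
Power = Φ(δ − 2.326) = Φ(-1.350) = 0.0885.
Type II error: β = 1 − power = 1 − 0.0885 = 0.9115.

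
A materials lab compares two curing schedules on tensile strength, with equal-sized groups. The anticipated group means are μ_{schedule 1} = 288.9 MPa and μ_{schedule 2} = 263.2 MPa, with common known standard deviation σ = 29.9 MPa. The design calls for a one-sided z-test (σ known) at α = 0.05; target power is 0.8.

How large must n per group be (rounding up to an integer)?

Standardized effect: d = |μ_{schedule 1} − μ_{schedule 2}| / σ = |288.9 − 263.2| / 29.9 = 0.8595
For power 0.8 need Φ(δ − z_{0.05}) = 0.8, so δ = z_{0.05} + z_{0.20} = 1.645 + 0.842 = 2.486.
δ = d·√(n/2) ⇒ n = 2(δ/d)² = 2 × (2.486 / 0.8595)² = 16.74.
Round up to the next whole unit.

n = 17 per group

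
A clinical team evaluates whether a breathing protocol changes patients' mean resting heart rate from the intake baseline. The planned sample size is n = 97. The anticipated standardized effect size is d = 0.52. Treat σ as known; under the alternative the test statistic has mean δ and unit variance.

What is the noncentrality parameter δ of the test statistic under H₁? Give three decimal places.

The noncentrality parameter scales effect size by the design's sample-size factor: δ = d·√n = 0.52 × √97 = 5.1214

δ ≈ 5.121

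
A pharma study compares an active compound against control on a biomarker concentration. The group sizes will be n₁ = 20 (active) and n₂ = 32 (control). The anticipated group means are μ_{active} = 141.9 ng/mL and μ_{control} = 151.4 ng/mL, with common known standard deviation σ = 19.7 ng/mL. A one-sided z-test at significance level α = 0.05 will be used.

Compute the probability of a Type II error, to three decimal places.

Standardized effect: d = |μ_{active} − μ_{control}| / σ = |141.9 − 151.4| / 19.7 = 0.4822
Noncentrality parameter: δ = d / √(1/n₁ + 1/n₂) = 0.4822 / √(1/20 + 1/32) = 1.6918
Critical value for a one-sided test at α = 0.05: z_α = 1.645.
Power = Φ(δ − 1.645) = Φ(0.047) = 0.5187.
Type II error: β = 1 − power = 1 − 0.5187 = 0.4813.

β ≈ 0.481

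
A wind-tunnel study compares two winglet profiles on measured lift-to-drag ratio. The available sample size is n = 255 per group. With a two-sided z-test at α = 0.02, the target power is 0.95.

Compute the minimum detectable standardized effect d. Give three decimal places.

Required noncentrality: δ = z_{0.01} + z_{0.05} = 2.326 + 1.645 = 3.971.
(Lower-tail contribution to power is negligible for δ > 0.)
δ = d·√(n/2) ⇒ d = δ/√(n/2) = 3.971/√(255/2) = 0.3517.

d ≈ 0.352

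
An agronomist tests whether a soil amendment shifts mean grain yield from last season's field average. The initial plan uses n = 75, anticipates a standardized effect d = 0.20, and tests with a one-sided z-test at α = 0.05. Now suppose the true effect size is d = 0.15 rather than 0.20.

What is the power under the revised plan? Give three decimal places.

Power ≈ 0.365

With d = 0.15: δ = d·√n = 0.15 × √75 = 1.2990. Critical value z_{0.05} = 1.645.
Revised power = Φ(δ − 1.645) = Φ(-0.346) = 0.3647.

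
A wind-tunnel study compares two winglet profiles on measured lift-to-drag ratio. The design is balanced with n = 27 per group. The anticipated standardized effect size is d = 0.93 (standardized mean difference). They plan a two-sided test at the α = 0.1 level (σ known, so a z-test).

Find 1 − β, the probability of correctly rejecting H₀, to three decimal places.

Noncentrality parameter: δ = d·√(n/2) = 0.93 × √(27/2) = 3.4170
Two-sided α = 0.1 → critical value z_{0.05} = 1.645.
Power = Φ(δ − 1.645) + Φ(−δ − 1.645) = Φ(1.772) + Φ(-5.062) = 0.9618 + 0.0000 = 0.9618.

Power ≈ 0.962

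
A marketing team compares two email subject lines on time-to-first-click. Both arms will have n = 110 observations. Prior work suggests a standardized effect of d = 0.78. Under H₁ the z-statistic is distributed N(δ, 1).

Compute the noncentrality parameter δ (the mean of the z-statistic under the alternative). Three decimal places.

The noncentrality parameter scales effect size by the design's sample-size factor: δ = d·√(n/2) = 0.78 × √(110/2) = 5.7846

δ ≈ 5.785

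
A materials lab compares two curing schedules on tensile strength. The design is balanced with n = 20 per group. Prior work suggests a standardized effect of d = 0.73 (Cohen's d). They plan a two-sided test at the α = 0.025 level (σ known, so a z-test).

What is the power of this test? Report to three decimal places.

Power ≈ 0.527

Noncentrality parameter: δ = d·√(n/2) = 0.73 × √(20/2) = 2.3085
Two-sided α = 0.025 → critical value z_{0.0125} = 2.241.
Power = Φ(δ − 2.241) + Φ(−δ − 2.241) = Φ(0.067) + Φ(-4.550) = 0.5267 + 0.0000 = 0.5267.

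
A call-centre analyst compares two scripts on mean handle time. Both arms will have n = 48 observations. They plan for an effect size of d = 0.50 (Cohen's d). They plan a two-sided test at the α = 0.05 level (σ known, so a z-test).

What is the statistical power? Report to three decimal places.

Noncentrality parameter: δ = d·√(n/2) = 0.50 × √(48/2) = 2.4495
Critical value for a two-sided test at α = 0.05: z_{α/2} = 1.960.
Power = Φ(δ − 1.960) + Φ(−δ − 1.960) = Φ(0.490) + Φ(-4.409) = 0.6878 + 0.0000 = 0.6878.

Power ≈ 0.688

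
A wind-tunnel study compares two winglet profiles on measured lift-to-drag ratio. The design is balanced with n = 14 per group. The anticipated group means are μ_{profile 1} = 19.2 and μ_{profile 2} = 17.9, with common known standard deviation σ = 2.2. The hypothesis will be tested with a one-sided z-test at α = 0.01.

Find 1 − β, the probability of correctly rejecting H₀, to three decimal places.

Power ≈ 0.223

Standardized effect: d = |μ_{profile 1} − μ_{profile 2}| / σ = |19.2 − 17.9| / 2.2 = 0.5909
Noncentrality parameter: δ = d·√(n/2) = 0.5909 × √(14/2) = 1.5634
One-sided α = 0.01 → critical value z_{0.01} = 2.326.
Power = P(Z > 2.326 − δ) = Φ(-0.763) = 0.2227.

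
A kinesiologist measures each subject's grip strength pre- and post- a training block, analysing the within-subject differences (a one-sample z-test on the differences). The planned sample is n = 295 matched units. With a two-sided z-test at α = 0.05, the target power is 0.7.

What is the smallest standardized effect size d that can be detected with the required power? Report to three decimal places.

d ≈ 0.145

Need Φ(δ − 1.960) = 0.7, so δ = 1.960 + 0.524 = 2.484.
(The second rejection-region term Φ(−δ − z_{α/2}) is negligible and dropped.)
δ = d·√n ⇒ d = δ/√n = 2.484/√295 = 0.1446.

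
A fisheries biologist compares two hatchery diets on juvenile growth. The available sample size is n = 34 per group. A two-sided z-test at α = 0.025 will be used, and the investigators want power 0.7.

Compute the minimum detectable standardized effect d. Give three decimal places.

d ≈ 0.671

Need Φ(δ − 2.241) = 0.7, so δ = 2.241 + 0.524 = 2.766.
(The second rejection-region term Φ(−δ − z_{α/2}) is negligible and dropped.)
δ = d·√(n/2) ⇒ d = δ/√(n/2) = 2.766/√(34/2) = 0.6708.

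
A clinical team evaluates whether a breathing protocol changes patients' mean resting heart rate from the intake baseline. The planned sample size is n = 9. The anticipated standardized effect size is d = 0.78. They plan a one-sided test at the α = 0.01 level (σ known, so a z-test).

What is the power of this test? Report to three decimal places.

Power ≈ 0.505

Noncentrality parameter: δ = d·√n = 0.78 × √9 = 2.3400
Critical value for a one-sided test at α = 0.01: z_α = 2.326.
Power = P(Z > 2.326 − δ) = Φ(0.014) = 0.5054.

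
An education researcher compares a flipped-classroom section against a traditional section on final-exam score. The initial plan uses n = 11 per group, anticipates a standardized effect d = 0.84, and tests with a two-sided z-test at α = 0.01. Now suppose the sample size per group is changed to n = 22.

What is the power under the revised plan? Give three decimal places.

Power ≈ 0.583

With n = 22 per group: δ = d·√(n/2) = 0.84 × √(22/2) = 2.7860. Critical value z_{0.005} = 2.576.
Revised power = Φ(δ − 2.576) + Φ(−δ − 2.576) = Φ(0.210) + Φ(-5.362) = 0.5832 + 0.0000 = 0.5832.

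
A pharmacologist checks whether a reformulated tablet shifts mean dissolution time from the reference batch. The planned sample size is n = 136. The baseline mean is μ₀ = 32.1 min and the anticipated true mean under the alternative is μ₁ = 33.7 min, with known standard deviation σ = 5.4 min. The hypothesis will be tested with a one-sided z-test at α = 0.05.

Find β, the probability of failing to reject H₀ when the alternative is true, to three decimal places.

β ≈ 0.035

Standardized effect: d = |μ₁ − μ₀| / σ = |33.7 − 32.1| / 5.4 = 0.2963
Noncentrality parameter: δ = d·√n = 0.2963 × √136 = 3.4554
One-sided α = 0.05 → critical value z_{0.05} = 1.645.
Power = Φ(δ − 1.645) = Φ(1.811) = 0.9649.
Type II error: β = 1 − power = 1 − 0.9649 = 0.0351.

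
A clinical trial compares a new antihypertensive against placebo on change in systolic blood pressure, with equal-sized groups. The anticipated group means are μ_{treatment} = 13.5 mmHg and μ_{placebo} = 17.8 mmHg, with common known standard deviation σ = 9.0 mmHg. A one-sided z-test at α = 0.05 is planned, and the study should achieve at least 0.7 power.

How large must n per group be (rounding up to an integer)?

Standardized effect: d = |μ_{treatment} − μ_{placebo}| / σ = |13.5 − 17.8| / 9.0 = 0.4778
Set Φ(δ − 1.645) = 0.7; then δ − 1.645 = Φ⁻¹(0.7) = 0.524, giving δ = 2.169.
δ = d·√(n/2) ⇒ n = 2(δ/d)² = 2 × (2.169 / 0.4778)² = 41.23.
Round up to the next whole unit.

n = 42 per group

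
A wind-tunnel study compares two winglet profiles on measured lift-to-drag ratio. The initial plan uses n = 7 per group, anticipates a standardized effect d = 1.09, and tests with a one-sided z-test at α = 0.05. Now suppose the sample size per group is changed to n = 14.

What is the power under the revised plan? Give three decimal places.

Power ≈ 0.892

With n = 14 per group: δ = d·√(n/2) = 1.09 × √(14/2) = 2.8839. Critical value z_{0.05} = 1.645.
Revised power = Φ(δ − 1.645) = Φ(1.239) = 0.8923.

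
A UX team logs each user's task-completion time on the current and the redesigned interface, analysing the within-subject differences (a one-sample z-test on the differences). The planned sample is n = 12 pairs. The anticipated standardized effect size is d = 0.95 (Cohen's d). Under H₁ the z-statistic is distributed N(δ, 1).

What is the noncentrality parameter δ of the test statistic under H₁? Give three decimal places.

δ ≈ 3.291

The noncentrality parameter scales effect size by the design's sample-size factor: δ = d·√n = 0.95 × √12 = 3.2909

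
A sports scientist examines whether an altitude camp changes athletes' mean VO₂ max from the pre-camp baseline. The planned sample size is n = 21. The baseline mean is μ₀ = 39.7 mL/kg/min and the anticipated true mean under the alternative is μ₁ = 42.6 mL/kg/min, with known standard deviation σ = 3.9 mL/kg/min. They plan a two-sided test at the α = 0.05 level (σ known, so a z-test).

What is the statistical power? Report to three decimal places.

Standardized effect: d = |μ₁ − μ₀| / σ = |42.6 − 39.7| / 3.9 = 0.7436
Noncentrality parameter: δ = d·√n = 0.7436 × √21 = 3.4076
Two-sided α = 0.05 → critical value z_{0.025} = 1.960.
Power = Φ(δ − 1.960) + Φ(−δ − 1.960) = Φ(1.448) + Φ(-5.368) = 0.9261 + 0.0000 = 0.9261.

Power ≈ 0.926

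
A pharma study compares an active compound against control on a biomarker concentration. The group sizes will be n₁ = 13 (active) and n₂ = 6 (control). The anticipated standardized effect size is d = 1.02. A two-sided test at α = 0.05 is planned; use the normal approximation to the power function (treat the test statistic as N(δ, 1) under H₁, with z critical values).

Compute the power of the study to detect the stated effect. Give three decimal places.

Noncentrality parameter: δ = d / √(1/n₁ + 1/n₂) = 1.02 / √(1/13 + 1/6) = 2.0667
Critical value for a two-sided test at α = 0.05: z_{α/2} = 1.960.
Power = Φ(δ − 1.960) + Φ(−δ − 1.960) = Φ(0.107) + Φ(-4.027) = 0.5425 + 0.0000 = 0.5425.

Power ≈ 0.543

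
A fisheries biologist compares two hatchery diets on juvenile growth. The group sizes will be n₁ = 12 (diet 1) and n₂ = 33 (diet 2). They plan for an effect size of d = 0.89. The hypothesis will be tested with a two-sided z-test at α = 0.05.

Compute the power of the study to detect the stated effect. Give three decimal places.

Power ≈ 0.752

Noncentrality parameter: δ = d / √(1/n₁ + 1/n₂) = 0.89 / √(1/12 + 1/33) = 2.6402
Critical value for a two-sided test at α = 0.05: z_{α/2} = 1.960.
Power = Φ(δ − 1.960) + Φ(−δ − 1.960) = Φ(0.680) + Φ(-4.600) = 0.7518 + 0.0000 = 0.7518.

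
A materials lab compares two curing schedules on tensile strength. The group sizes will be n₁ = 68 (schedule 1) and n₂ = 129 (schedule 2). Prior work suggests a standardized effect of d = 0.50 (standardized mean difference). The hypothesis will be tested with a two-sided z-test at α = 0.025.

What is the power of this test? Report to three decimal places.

Noncentrality parameter: δ = d / √(1/n₁ + 1/n₂) = 0.50 / √(1/68 + 1/129) = 3.3365
Critical value for a two-sided test at α = 0.025: z_{α/2} = 2.241.
Power = Φ(δ − 2.241) + Φ(−δ − 2.241) = Φ(1.095) + Φ(-5.578) = 0.8633 + 0.0000 = 0.8633.

Power ≈ 0.863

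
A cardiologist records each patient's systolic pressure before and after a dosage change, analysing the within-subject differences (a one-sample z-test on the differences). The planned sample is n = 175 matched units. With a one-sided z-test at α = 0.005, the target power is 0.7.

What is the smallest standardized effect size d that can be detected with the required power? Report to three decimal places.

d ≈ 0.234

Required noncentrality: δ = z_{0.005} + z_{0.30} = 2.576 + 0.524 = 3.100.
δ = d·√n ⇒ d = δ/√n = 3.100/√175 = 0.2344.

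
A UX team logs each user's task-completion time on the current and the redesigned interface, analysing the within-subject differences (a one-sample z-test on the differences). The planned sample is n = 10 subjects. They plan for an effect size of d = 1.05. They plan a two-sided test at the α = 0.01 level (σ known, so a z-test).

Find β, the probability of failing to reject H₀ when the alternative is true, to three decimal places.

β ≈ 0.228

Noncentrality parameter: δ = d·√n = 1.05 × √10 = 3.3204
Two-sided α = 0.01 → critical value z_{0.005} = 2.576.
Power = Φ(δ − 2.576) + Φ(−δ − 2.576) = Φ(0.745) + Φ(-5.896) = 0.7717 + 0.0000 = 0.7717.
Type II error: β = 1 − power = 1 − 0.7717 = 0.2283.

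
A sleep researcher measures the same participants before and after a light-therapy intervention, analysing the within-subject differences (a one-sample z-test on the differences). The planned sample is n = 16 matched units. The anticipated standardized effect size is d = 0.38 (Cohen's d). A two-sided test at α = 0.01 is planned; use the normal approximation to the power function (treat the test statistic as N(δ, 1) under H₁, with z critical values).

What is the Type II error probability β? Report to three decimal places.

β ≈ 0.854

Noncentrality parameter: δ = d·√n = 0.38 × √16 = 1.5200
Two-sided α = 0.01 → critical value z_{0.005} = 2.576.
Power = Φ(δ − 2.576) + Φ(−δ − 2.576) = Φ(-1.056) + Φ(-4.096) = 0.1455 + 0.0000 = 0.1455.
Type II error: β = 1 − power = 1 − 0.1455 = 0.8545.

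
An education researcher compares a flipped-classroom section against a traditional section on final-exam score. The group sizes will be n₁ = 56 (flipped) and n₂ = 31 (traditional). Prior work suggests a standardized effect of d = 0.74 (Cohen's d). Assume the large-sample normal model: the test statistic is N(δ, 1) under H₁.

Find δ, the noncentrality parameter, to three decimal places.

δ ≈ 3.306

The noncentrality parameter scales effect size by the design's sample-size factor: δ = d / √(1/n₁ + 1/n₂) = 0.74 / √(1/56 + 1/31) = 3.3056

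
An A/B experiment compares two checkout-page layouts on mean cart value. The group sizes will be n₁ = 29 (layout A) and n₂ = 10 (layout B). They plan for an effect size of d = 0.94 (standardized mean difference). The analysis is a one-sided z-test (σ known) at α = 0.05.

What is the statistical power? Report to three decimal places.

Noncentrality parameter: δ = d / √(1/n₁ + 1/n₂) = 0.94 / √(1/29 + 1/10) = 2.5633
One-sided α = 0.05 → critical value z_{0.05} = 1.645.
Power = P(Z > 1.645 − δ) = Φ(0.918) = 0.8208.

Power ≈ 0.821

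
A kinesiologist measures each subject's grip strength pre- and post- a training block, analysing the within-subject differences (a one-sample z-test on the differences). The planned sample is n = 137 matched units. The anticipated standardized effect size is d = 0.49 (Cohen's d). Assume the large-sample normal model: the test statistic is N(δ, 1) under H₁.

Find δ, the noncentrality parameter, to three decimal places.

δ ≈ 5.735

The noncentrality parameter scales effect size by the design's sample-size factor: δ = d·√n = 0.49 × √137 = 5.7353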